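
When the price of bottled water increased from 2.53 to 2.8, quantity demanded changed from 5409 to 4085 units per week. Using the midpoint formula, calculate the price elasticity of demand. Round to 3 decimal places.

-2.753

%ΔQ = (4085 − 5409)/[(5409 + 4085)/2] = -1324/4747 ≈ -0.2789.
%ΔP = (2.8 − 2.53)/[(2.53 + 2.8)/2] = 0.27/2.665 ≈ 0.1013.
Arc elasticity E = %ΔQ/%ΔP ≈ -0.2789/0.1013 ≈ -2.753.
|E| > 1: demand is elastic over this range.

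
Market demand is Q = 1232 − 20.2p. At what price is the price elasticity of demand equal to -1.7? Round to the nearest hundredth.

38.40

Set −bp/(a − bp) = −1.7 ⇒ bp = 1.7(a − bp) ⇒ bp(1+1.7) = 1.7·a.
p = 1.7·1232/(20.2·2.7) ≈ 38.40.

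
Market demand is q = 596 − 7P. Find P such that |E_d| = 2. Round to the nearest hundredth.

Set −bP/(a − bP) = −2 ⇒ bP = 2(a − bP) ⇒ bP(1+2) = 2·a.
P = 2·596/(7·3) ≈ 56.76.

56.76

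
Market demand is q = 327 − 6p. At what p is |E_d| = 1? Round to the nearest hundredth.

27.25

For linear demand q = a − bp, E = −bp/(a − bp). |E| = 1 ⇒ bp = a − bp ⇒ p = a/(2b).
p = 327/(2·6) = 27.25.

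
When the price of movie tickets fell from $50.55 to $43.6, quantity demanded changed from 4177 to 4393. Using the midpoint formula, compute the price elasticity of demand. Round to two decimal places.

-0.34

%ΔQ = (4393 − 4177)/[(4177 + 4393)/2] = 216/4285 ≈ 0.0504.
%ΔP = (43.6 − 50.55)/[(50.55 + 43.6)/2] = -6.95/47.075 ≈ -0.1476.
Arc elasticity E = %ΔQ/%ΔP ≈ 0.0504/-0.1476 ≈ -0.34.
|E| < 1: demand is inelastic over this range.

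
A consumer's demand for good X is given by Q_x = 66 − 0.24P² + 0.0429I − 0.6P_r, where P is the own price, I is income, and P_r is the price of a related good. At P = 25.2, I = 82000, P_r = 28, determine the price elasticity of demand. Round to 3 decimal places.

Evaluating quantity at (P, I, P_r) gives Q_x = 66 − 0.24(25.2)² + 0.0429(82000) − 0.6(28) = 66 − 152.4096 + 3517.8 − 16.8 = 3414.5904.
∂Q_x/∂P = −2·0.24·P = -12.096, so E_p = -12.096·(25.2/3414.5904) ≈ -0.089.
|E_p| < 1: demand is inelastic.

-0.089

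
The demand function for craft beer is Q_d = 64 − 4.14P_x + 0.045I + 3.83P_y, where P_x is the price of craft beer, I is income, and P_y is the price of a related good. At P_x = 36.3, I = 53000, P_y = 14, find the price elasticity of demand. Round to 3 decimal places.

-0.064

Substituting, Q_d = 64 − 4.14(36.3) + 0.045(53000) + 3.83(14) = 64 − 150.282 + 2385 + 53.62 = 2352.338.
∂Q_d/∂P_x = −4.14, so E_p = (−4.14)·(36.3/2352.338) ≈ -0.064.
|E_p| < 1: demand is inelastic.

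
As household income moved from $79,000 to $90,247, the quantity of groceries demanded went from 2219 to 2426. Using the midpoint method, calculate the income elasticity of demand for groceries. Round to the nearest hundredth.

%ΔQ = (2426 − 2219)/[(2219+2426)/2] = 207/2322.5 ≈ 0.0891.
%ΔI = (90,247 − 79,000)/[(79,000+90,247)/2] = 11247/84623.5 ≈ 0.1329.
E_I = %ΔQ/%ΔI ≈ 0.67.
E_I ∈ (0,1): normal good (necessity).

0.67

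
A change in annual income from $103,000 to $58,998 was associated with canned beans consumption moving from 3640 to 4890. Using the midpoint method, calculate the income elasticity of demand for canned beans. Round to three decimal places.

-0.540

%ΔQ = (4890 − 3640)/[(3640+4890)/2] = 1250/4265 ≈ 0.2931.
%ΔI = (58,998 − 103,000)/[(103,000+58,998)/2] = -44002/80999 ≈ -0.5432.
E_I = %ΔQ/%ΔI ≈ -0.540.
E_I < 0: inferior good.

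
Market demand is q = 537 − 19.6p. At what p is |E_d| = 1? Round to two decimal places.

13.70

For linear demand q = a − bp, E = −bp/(a − bp). |E| = 1 ⇒ bp = a − bp ⇒ p = a/(2b).
p = 537/(2·19.6) ≈ 13.70.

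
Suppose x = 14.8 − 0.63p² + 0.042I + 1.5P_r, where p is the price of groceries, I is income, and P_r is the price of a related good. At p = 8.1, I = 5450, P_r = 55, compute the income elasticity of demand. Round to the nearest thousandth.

First evaluate x: 14.8 − 0.63(8.1)² + 0.042(5450) + 1.5(55) = 14.8 − 41.3343 + 228.9 + 82.5 = 284.8657.
∂x/∂I = +0.042, so E_I = 0.042·(5450/284.8657) ≈ 0.804.
E_I ∈ (0,1): normal good (necessity).

0.804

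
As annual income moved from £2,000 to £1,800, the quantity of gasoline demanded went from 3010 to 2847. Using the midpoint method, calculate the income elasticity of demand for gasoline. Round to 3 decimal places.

0.529

%ΔQ = (2847 − 3010)/[(3010+2847)/2] = -163/2928.5 ≈ -0.0557.
%ΔM = (1,800 − 2,000)/[(2,000+1,800)/2] = -200/1900 ≈ -0.1053.
E_I = %ΔQ/%ΔM ≈ 0.529.
E_I ∈ (0,1): normal good (necessity).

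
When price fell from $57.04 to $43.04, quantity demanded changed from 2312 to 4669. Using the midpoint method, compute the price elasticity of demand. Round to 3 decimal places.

%Δq = (4669 − 2312)/[(2312 + 4669)/2] = 2357/3490.5 ≈ 0.6753.
%Δp = (43.04 − 57.04)/[(57.04 + 43.04)/2] = -14/50.04 ≈ -0.2798.
Arc elasticity E = %Δq/%Δp ≈ 0.6753/-0.2798 ≈ -2.414.
|E| > 1: demand is elastic over this range.

-2.414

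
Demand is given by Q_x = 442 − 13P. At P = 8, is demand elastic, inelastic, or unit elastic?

At P = 8, Q_x = 338.
dQ_x/dP = −13.
Point elasticity E = (dQ_x/dP)·(P/Q_x) = -13 × 8/338 ≈ -0.308.
|E| ≈ 0.308 < 1, so demand is inelastic.

inelastic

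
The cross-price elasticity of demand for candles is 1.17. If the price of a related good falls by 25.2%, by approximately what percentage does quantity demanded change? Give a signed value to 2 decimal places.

-29.48

%ΔQ ≈ E × %ΔP_y = (1.17) × (-25.2%) ≈ -29.48%.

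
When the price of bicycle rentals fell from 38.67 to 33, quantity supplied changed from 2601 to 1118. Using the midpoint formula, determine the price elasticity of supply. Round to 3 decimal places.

%ΔQ = (1118 − 2601)/[(2601 + 1118)/2] = -1483/1859.5 ≈ -0.7975.
%Δp = (33 − 38.67)/[(38.67 + 33)/2] = -5.67/35.835 ≈ -0.1582.
Arc elasticity E = %ΔQ/%Δp ≈ -0.7975/-0.1582 ≈ 5.040.
|E| > 1: supply is elastic over this range.

5.040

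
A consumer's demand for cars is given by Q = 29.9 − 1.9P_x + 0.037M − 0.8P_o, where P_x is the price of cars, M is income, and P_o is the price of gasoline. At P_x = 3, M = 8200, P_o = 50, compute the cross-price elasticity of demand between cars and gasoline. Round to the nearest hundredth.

-0.14

First evaluate Q: 29.9 − 1.9(3) + 0.037(8200) − 0.8(50) = 29.9 − 5.7 + 303.4 − 40 = 287.6.
∂Q/∂P_o = −0.8, so E_xy = -0.8·(50/287.6) ≈ -0.14.
E_xy < 0: the goods are complements.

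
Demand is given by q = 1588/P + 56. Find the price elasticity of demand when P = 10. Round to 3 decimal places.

-0.739

At P = 10, q = 214.8.
dq/dP = −1588/P² = −15.88.
Point elasticity E = (dq/dP)·(P/q) = -15.88 × 10/214.8 ≈ -0.739.
|E| < 1, so demand is inelastic at this price.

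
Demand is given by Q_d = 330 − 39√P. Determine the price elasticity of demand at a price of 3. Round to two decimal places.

-0.13

At P = 3, Q_d = 262.45.
dQ_d/dP = −39/(2√P) = −39/(2·1.7321).
Point elasticity E = (dQ_d/dP)·(P/Q_d) = -11.2583 × 3/262.45 ≈ -0.13.
|E| < 1, so demand is inelastic at this price.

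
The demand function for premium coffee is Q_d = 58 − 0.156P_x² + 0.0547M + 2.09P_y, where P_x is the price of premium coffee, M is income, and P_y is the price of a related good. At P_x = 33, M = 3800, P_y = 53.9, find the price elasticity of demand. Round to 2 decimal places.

-1.63

Substituting, Q_d = 58 − 0.156(33)² + 0.0547(3800) + 2.09(53.9) = 58 − 169.884 + 207.86 + 112.651 = 208.627.
∂Q_d/∂P_x = −2·0.156·P_x = -10.296, so E_p = -10.296·(33/208.627) ≈ -1.63.
|E_p| > 1: demand is elastic.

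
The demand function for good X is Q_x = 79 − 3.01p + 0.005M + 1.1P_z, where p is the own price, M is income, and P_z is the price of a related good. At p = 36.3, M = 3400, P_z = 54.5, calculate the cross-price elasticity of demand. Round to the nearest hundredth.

1.28

Substituting, Q_x = 79 − 3.01(36.3) + 0.005(3400) + 1.1(54.5) = 79 − 109.263 + 17 + 59.95 = 46.687.
∂Q_x/∂P_z = +1.1, so E_xy = 1.1·(54.5/46.687) ≈ 1.28.
E_xy > 0: the goods are substitutes.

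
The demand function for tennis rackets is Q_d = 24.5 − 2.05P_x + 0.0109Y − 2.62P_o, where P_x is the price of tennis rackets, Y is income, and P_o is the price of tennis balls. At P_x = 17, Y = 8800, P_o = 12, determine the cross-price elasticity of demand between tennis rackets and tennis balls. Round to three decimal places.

-0.581

At the given point, Q_d = 24.5 − 2.05(17) + 0.0109(8800) − 2.62(12) = 24.5 − 34.85 + 95.92 − 31.44 = 54.13.
∂Q_d/∂P_o = −2.62, so E_xy = -2.62·(12/54.13) ≈ -0.581.
E_xy < 0: the goods are complements.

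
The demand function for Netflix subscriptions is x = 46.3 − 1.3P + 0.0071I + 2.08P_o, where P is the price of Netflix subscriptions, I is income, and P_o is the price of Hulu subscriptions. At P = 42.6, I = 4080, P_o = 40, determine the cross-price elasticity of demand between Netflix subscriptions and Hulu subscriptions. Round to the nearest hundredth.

0.81

Evaluating quantity at (P, I, P_o) gives x = 46.3 − 1.3(42.6) + 0.0071(4080) + 2.08(40) = 46.3 − 55.38 + 28.968 + 83.2 = 103.088.
∂x/∂P_o = +2.08, so E_xy = 2.08·(40/103.088) ≈ 0.81.
E_xy > 0: the goods are substitutes.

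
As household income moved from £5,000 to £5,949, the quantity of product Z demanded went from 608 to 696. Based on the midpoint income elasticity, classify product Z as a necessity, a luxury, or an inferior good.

necessity

%ΔQ = (696 − 608)/[(608+696)/2] = 88/652 ≈ 0.1350.
%ΔM = (5,949 − 5,000)/[(5,000+5,949)/2] = 949/5474.5 ≈ 0.1733.
E_I = %ΔQ/%ΔM ≈ 0.779.
E_I ∈ (0,1): normal good (necessity).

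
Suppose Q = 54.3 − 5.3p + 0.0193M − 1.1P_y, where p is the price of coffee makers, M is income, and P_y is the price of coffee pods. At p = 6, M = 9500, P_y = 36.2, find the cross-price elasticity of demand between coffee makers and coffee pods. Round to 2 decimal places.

-0.24

At the given point, Q = 54.3 − 5.3(6) + 0.0193(9500) − 1.1(36.2) = 54.3 − 31.8 + 183.35 − 39.82 = 166.03.
∂Q/∂P_y = −1.1, so E_xy = -1.1·(36.2/166.03) ≈ -0.24.
E_xy < 0: the goods are complements.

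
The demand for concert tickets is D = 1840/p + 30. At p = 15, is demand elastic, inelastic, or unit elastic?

At p = 15, D = 152.6667.
dD/dp = −1840/p² = −8.1778.
Point elasticity E = (dD/dp)·(p/D) = -8.1778 × 15/152.6667 ≈ -0.803.
|E| ≈ 0.803 < 1, so demand is inelastic.

inelastic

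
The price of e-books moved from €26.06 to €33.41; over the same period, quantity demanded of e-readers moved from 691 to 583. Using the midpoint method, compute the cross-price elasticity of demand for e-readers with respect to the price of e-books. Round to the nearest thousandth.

-0.686

%ΔQ_x = (583 − 691)/[(691+583)/2] = -108/637 ≈ -0.1695.
%ΔP_y = (33.41 − 26.06)/[(26.06+33.41)/2] ≈ 0.2472.
E_xy = -0.1695/0.2472 ≈ -0.686.
E_xy < 0, so e-readers and e-books are complements.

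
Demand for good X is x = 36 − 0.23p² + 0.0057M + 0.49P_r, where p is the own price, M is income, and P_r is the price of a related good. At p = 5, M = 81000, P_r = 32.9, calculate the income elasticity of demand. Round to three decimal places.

0.909

First evaluate x: 36 − 0.23(5)² + 0.0057(81000) + 0.49(32.9) = 36 − 5.75 + 461.7 + 16.121 = 508.071.
∂x/∂M = +0.0057, so E_I = 0.0057·(81000/508.071) ≈ 0.909.
E_I ∈ (0,1): normal good (necessity).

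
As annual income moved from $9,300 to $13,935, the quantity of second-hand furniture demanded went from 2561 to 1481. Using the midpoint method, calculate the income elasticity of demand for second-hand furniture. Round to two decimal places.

%ΔQ = (1481 − 2561)/[(2561+1481)/2] = -1080/2021 ≈ -0.5344.
%ΔY = (13,935 − 9,300)/[(9,300+13,935)/2] = 4635/11617.5 ≈ 0.3990.
E_I = %ΔQ/%ΔY ≈ -1.34.
E_I < 0: inferior good.

-1.34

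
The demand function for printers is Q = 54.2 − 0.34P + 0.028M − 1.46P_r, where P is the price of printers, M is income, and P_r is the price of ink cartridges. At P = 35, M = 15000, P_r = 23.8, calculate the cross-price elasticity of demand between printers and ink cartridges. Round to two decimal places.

-0.08

First evaluate Q: 54.2 − 0.34(35) + 0.028(15000) − 1.46(23.8) = 54.2 − 11.9 + 420 − 34.748 = 427.552.
∂Q/∂P_r = −1.46, so E_xy = -1.46·(23.8/427.552) ≈ -0.08.
E_xy < 0: the goods are complements.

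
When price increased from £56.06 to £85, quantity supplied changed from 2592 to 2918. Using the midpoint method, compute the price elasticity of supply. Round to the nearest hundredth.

%Δq = (2918 − 2592)/[(2592 + 2918)/2] = 326/2755 ≈ 0.1183.
%Δp = (85 − 56.06)/[(56.06 + 85)/2] = 28.94/70.53 ≈ 0.4103.
Arc elasticity E = %Δq/%Δp ≈ 0.1183/0.4103 ≈ 0.29.
|E| < 1: supply is inelastic over this range.

0.29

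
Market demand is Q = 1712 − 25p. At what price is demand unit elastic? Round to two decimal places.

34.24

For linear demand Q = a − bp, E = −bp/(a − bp). |E| = 1 ⇒ bp = a − bp ⇒ p = a/(2b).
p = 1712/(2·25) = 34.24.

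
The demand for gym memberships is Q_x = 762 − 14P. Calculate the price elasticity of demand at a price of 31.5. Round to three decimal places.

-1.374

At P = 31.5, Q_x = 321.
dQ_x/dP = −14.
Point elasticity E = (dQ_x/dP)·(P/Q_x) = -14 × 31.5/321 ≈ -1.374.
|E| > 1, so demand is elastic at this price.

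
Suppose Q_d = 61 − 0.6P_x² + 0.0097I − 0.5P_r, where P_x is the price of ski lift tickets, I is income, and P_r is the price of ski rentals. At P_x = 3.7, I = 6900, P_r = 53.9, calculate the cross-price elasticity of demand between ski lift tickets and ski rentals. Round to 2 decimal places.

Q_d = 61 − 0.6(3.7)² + 0.0097(6900) − 0.5(53.9) = 61 − 8.214 + 66.93 − 26.95 = 92.766.
∂Q_d/∂P_r = −0.5, so E_xy = -0.5·(53.9/92.766) ≈ -0.29.
E_xy < 0: the goods are complements.

-0.29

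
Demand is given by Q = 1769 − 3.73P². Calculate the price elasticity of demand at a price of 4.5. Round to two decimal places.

-0.09

At P = 4.5, Q = 1693.4675.
dQ/dP = −2·3.73·P = −33.57.
Point elasticity E = (dQ/dP)·(P/Q) = -33.57 × 4.5/1693.4675 ≈ -0.09.
|E| < 1, so demand is inelastic at this price.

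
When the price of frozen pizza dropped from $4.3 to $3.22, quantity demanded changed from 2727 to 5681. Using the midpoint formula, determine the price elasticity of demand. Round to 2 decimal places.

-2.45

%Δq = (5681 − 2727)/[(2727 + 5681)/2] = 2954/4204 ≈ 0.7027.
%Δp = (3.22 − 4.3)/[(4.3 + 3.22)/2] = -1.08/3.76 ≈ -0.2872.
Arc elasticity E = %Δq/%Δp ≈ 0.7027/-0.2872 ≈ -2.45.
|E| > 1: demand is elastic over this range.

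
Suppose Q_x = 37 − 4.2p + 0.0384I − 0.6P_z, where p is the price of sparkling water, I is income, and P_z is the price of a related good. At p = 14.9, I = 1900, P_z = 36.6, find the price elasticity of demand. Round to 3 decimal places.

-2.462

Substituting, Q_x = 37 − 4.2(14.9) + 0.0384(1900) − 0.6(36.6) = 37 − 62.58 + 72.96 − 21.96 = 25.42.
∂Q_x/∂p = −4.2, so E_p = (−4.2)·(14.9/25.42) ≈ -2.462.
|E_p| > 1: demand is elastic.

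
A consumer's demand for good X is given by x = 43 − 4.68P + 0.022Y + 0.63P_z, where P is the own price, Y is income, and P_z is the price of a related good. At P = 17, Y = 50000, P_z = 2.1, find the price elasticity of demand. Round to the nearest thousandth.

-0.075

Evaluating quantity at (P, Y, P_z) gives x = 43 − 4.68(17) + 0.022(50000) + 0.63(2.1) = 43 − 79.56 + 1100 + 1.323 = 1064.763.
∂x/∂P = −4.68, so E_p = (−4.68)·(17/1064.763) ≈ -0.075.
|E_p| < 1: demand is inelastic.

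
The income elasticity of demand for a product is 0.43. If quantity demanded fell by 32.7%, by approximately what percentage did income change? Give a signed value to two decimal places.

%ΔQ ≈ E × %ΔI ⇒ %ΔI = %ΔQ / E = (-32.7%)/(0.43) ≈ -76.05%.

-76.05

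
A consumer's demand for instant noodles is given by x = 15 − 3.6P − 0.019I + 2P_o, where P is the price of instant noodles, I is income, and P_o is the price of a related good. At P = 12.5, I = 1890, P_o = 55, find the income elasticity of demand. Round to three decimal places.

At the given point, x = 15 − 3.6(12.5) − 0.019(1890) + 2(55) = 15 − 45 − 35.91 + 110 = 44.09.
∂x/∂I = −0.019, so E_I = -0.019·(1890/44.09) ≈ -0.814.
E_I < 0: inferior good.

-0.814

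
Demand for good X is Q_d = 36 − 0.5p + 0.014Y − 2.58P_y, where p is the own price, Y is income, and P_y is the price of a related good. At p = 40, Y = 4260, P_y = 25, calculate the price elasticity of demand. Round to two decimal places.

Q_d = 36 − 0.5(40) + 0.014(4260) − 2.58(25) = 36 − 20 + 59.64 − 64.5 = 11.14.
∂Q_d/∂p = −0.5, so E_p = (−0.5)·(40/11.14) ≈ -1.80.
|E_p| > 1: demand is elastic.

-1.80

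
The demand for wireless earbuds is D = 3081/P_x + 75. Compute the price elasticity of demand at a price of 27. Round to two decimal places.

At P_x = 27, D = 189.1111.
dD/dP_x = −3081/P_x² = −4.2263.
Point elasticity E = (dD/dP_x)·(P_x/D) = -4.2263 × 27/189.1111 ≈ -0.60.
|E| < 1, so demand is inelastic at this price.

-0.60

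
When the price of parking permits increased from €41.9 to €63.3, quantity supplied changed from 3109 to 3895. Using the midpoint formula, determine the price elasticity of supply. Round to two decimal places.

%ΔQ = (3895 − 3109)/[(3109 + 3895)/2] = 786/3502 ≈ 0.2244.
%ΔP = (63.3 − 41.9)/[(41.9 + 63.3)/2] = 21.4/52.6 ≈ 0.4068.
Arc elasticity E = %ΔQ/%ΔP ≈ 0.2244/0.4068 ≈ 0.55.
|E| < 1: supply is inelastic over this range.

0.55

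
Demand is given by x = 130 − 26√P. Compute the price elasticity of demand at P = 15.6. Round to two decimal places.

-1.88

At P = 15.6, x = 27.3082.
dx/dP = −26/(2√P) = −26/(2·3.9497).
Point elasticity E = (dx/dP)·(P/x) = -3.2914 × 15.6/27.3082 ≈ -1.88.
|E| > 1, so demand is elastic at this price.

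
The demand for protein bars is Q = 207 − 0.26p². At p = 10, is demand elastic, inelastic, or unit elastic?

At p = 10, Q = 181.
dQ/dp = −2·0.26·p = −5.2.
Point elasticity E = (dQ/dp)·(p/Q) = -5.2 × 10/181 ≈ -0.287.
|E| ≈ 0.287 < 1, so demand is inelastic.

inelastic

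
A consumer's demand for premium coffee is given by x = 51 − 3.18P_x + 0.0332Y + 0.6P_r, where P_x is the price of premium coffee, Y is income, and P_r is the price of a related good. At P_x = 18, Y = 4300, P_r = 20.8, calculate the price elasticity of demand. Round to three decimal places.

First evaluate x: 51 − 3.18(18) + 0.0332(4300) + 0.6(20.8) = 51 − 57.24 + 142.76 + 12.48 = 149.
∂x/∂P_x = −3.18, so E_p = (−3.18)·(18/149) ≈ -0.384.
|E_p| < 1: demand is inelastic.

-0.384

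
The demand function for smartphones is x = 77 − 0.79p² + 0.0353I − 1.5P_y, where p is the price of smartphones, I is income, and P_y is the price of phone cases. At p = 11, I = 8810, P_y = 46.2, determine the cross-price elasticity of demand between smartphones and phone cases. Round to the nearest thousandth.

-0.311

x = 77 − 0.79(11)² + 0.0353(8810) − 1.5(46.2) = 77 − 95.59 + 310.993 − 69.3 = 223.103.
∂x/∂P_y = −1.5, so E_xy = -1.5·(46.2/223.103) ≈ -0.311.
E_xy < 0: the goods are complements.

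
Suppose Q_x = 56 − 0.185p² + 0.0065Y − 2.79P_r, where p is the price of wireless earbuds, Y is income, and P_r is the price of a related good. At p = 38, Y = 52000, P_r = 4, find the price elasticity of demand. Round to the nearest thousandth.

First evaluate Q_x: 56 − 0.185(38)² + 0.0065(52000) − 2.79(4) = 56 − 267.14 + 338 − 11.16 = 115.7.
∂Q_x/∂p = −2·0.185·p = -14.06, so E_p = -14.06·(38/115.7) ≈ -4.618.
|E_p| > 1: demand is elastic.

-4.618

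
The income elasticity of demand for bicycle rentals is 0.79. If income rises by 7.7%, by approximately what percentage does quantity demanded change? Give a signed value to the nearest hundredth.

6.08

%ΔQ ≈ E × %ΔI = (0.79) × (7.7%) ≈ 6.08%.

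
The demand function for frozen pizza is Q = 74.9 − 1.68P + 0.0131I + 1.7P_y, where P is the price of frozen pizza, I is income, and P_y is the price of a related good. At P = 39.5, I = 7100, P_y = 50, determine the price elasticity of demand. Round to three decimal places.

Evaluating quantity at (P, I, P_y) gives Q = 74.9 − 1.68(39.5) + 0.0131(7100) + 1.7(50) = 74.9 − 66.36 + 93.01 + 85 = 186.55.
∂Q/∂P = −1.68, so E_p = (−1.68)·(39.5/186.55) ≈ -0.356.
|E_p| < 1: demand is inelastic.

-0.356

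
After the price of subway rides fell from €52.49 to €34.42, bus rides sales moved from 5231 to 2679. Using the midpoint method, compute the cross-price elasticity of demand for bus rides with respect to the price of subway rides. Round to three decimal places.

%ΔQ_x = (2679 − 5231)/[(5231+2679)/2] = -2552/3955 ≈ -0.6453.
%ΔP_y = (34.42 − 52.49)/[(52.49+34.42)/2] ≈ -0.4158.
E_xy = -0.6453/-0.4158 ≈ 1.552.
E_xy > 0, so bus rides and subway rides are substitutes.

1.552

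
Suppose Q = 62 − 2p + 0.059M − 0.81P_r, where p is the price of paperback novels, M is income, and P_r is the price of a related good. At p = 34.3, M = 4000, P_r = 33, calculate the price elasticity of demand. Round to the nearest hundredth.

First evaluate Q: 62 − 2(34.3) + 0.059(4000) − 0.81(33) = 62 − 68.6 + 236 − 26.73 = 202.67.
∂Q/∂p = −2, so E_p = (−2)·(34.3/202.67) ≈ -0.34.
|E_p| < 1: demand is inelastic.

-0.34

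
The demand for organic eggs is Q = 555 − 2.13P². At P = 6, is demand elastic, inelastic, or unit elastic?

inelastic

At P = 6, Q = 478.32.
dQ/dP = −2·2.13·P = −25.56.
Point elasticity E = (dQ/dP)·(P/Q) = -25.56 × 6/478.32 ≈ -0.321.
|E| ≈ 0.321 < 1, so demand is inelastic.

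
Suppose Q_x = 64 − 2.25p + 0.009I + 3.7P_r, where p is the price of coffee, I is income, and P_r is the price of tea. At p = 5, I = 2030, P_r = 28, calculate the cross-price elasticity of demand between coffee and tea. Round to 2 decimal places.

First evaluate Q_x: 64 − 2.25(5) + 0.009(2030) + 3.7(28) = 64 − 11.25 + 18.27 + 103.6 = 174.62.
∂Q_x/∂P_r = +3.7, so E_xy = 3.7·(28/174.62) ≈ 0.59.
E_xy > 0: the goods are substitutes.

0.59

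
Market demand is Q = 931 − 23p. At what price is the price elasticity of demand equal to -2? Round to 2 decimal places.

26.99

Set −bp/(a − bp) = −2 ⇒ bp = 2(a − bp) ⇒ bp(1+2) = 2·a.
p = 2·931/(23·3) ≈ 26.99.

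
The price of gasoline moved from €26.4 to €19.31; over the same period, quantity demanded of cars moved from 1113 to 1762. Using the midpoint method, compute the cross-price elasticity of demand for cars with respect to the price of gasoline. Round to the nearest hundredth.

%ΔQ_x = (1762 − 1113)/[(1113+1762)/2] = 649/1437.5 ≈ 0.4515.
%ΔP_y = (19.31 − 26.4)/[(26.4+19.31)/2] ≈ -0.3102.
E_xy = 0.4515/-0.3102 ≈ -1.46.
E_xy < 0, so cars and gasoline are complements.

-1.46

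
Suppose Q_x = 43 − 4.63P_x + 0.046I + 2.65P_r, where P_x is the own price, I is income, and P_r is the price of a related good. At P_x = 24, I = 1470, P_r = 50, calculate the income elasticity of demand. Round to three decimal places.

0.512

At the given point, Q_x = 43 − 4.63(24) + 0.046(1470) + 2.65(50) = 43 − 111.12 + 67.62 + 132.5 = 132.
∂Q_x/∂I = +0.046, so E_I = 0.046·(1470/132) ≈ 0.512.
E_I ∈ (0,1): normal good (necessity).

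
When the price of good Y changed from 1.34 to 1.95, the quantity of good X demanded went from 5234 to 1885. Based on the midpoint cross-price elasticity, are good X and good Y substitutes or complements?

complements

%ΔQ_x = (1885 − 5234)/[(5234+1885)/2] = -3349/3559.5 ≈ -0.9409.
%ΔP_y = (1.95 − 1.34)/[(1.34+1.95)/2] ≈ 0.3708.
E_xy = -0.9409/0.3708 ≈ -2.537.
E_xy < 0, so the goods are complements.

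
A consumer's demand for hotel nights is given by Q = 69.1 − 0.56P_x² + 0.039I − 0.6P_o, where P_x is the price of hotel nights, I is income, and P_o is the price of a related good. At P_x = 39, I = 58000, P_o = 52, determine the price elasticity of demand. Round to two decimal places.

-1.18

Q = 69.1 − 0.56(39)² + 0.039(58000) − 0.6(52) = 69.1 − 851.76 + 2262 − 31.2 = 1448.14.
∂Q/∂P_x = −2·0.56·P_x = -43.68, so E_p = -43.68·(39/1448.14) ≈ -1.18.
|E_p| > 1: demand is elastic.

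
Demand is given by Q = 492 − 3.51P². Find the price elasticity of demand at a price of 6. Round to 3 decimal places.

At P = 6, Q = 365.64.
dQ/dP = −2·3.51·P = −42.12.
Point elasticity E = (dQ/dP)·(P/Q) = -42.12 × 6/365.64 ≈ -0.691.
|E| < 1, so demand is inelastic at this price.

-0.691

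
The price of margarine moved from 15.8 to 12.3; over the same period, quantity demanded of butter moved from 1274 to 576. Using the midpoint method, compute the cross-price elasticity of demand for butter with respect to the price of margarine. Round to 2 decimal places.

%ΔQ_x = (576 − 1274)/[(1274+576)/2] = -698/925 ≈ -0.7546.
%ΔP_y = (12.3 − 15.8)/[(15.8+12.3)/2] ≈ -0.2491.
E_xy = -0.7546/-0.2491 ≈ 3.03.
E_xy > 0, so butter and margarine are substitutes.

3.03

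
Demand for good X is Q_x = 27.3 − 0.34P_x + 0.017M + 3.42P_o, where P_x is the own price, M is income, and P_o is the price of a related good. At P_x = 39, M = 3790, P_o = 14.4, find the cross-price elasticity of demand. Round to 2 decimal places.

0.39

Substituting, Q_x = 27.3 − 0.34(39) + 0.017(3790) + 3.42(14.4) = 27.3 − 13.26 + 64.43 + 49.248 = 127.718.
∂Q_x/∂P_o = +3.42, so E_xy = 3.42·(14.4/127.718) ≈ 0.39.
E_xy > 0: the goods are substitutes.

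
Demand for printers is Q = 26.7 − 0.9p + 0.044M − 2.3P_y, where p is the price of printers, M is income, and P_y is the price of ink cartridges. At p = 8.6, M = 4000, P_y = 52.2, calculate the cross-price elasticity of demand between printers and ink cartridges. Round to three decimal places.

Substituting, Q = 26.7 − 0.9(8.6) + 0.044(4000) − 2.3(52.2) = 26.7 − 7.74 + 176 − 120.06 = 74.9.
∂Q/∂P_y = −2.3, so E_xy = -2.3·(52.2/74.9) ≈ -1.603.
E_xy < 0: the goods are complements.

-1.603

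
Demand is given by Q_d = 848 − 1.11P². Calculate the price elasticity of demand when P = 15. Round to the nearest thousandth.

At P = 15, Q_d = 598.25.
dQ_d/dP = −2·1.11·P = −33.3.
Point elasticity E = (dQ_d/dP)·(P/Q_d) = -33.3 × 15/598.25 ≈ -0.835.
|E| < 1, so demand is inelastic at this price.

-0.835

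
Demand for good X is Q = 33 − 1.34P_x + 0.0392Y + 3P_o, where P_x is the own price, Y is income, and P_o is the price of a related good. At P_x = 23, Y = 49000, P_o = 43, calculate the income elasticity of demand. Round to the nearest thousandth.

0.936

Q = 33 − 1.34(23) + 0.0392(49000) + 3(43) = 33 − 30.82 + 1920.8 + 129 = 2051.98.
∂Q/∂Y = +0.0392, so E_I = 0.0392·(49000/2051.98) ≈ 0.936.
E_I ∈ (0,1): normal good (necessity).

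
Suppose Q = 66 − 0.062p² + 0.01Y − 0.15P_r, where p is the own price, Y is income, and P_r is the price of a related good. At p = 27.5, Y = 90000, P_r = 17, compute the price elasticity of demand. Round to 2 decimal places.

At the given point, Q = 66 − 0.062(27.5)² + 0.01(90000) − 0.15(17) = 66 − 46.8875 + 900 − 2.55 = 916.5625.
∂Q/∂p = −2·0.062·p = -3.41, so E_p = -3.41·(27.5/916.5625) ≈ -0.10.
|E_p| < 1: demand is inelastic.

-0.10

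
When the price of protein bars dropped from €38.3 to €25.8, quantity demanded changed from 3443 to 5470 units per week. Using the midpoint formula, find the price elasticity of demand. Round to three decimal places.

-1.166

%ΔQ = (5470 − 3443)/[(3443 + 5470)/2] = 2027/4456.5 ≈ 0.4548.
%ΔP = (25.8 − 38.3)/[(38.3 + 25.8)/2] = -12.5/32.05 ≈ -0.3900.
Arc elasticity E = %ΔQ/%ΔP ≈ 0.4548/-0.3900 ≈ -1.166.
|E| > 1: demand is elastic over this range.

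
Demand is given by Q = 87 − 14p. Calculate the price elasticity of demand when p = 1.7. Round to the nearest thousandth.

-0.377

At p = 1.7, Q = 63.2.
dQ/dp = −14.
Point elasticity E = (dQ/dp)·(p/Q) = -14 × 1.7/63.2 ≈ -0.377.
|E| < 1, so demand is inelastic at this price.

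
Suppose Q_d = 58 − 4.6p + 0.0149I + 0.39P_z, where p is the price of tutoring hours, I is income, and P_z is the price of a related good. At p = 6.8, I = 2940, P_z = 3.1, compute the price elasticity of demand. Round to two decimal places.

-0.44

At the given point, Q_d = 58 − 4.6(6.8) + 0.0149(2940) + 0.39(3.1) = 58 − 31.28 + 43.806 + 1.209 = 71.735.
∂Q_d/∂p = −4.6, so E_p = (−4.6)·(6.8/71.735) ≈ -0.44.
|E_p| < 1: demand is inelastic.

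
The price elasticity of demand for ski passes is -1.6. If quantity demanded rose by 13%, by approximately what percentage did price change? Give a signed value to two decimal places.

%ΔQ ≈ E × %ΔP ⇒ %ΔP = %ΔQ / E = (13%)/(-1.6) ≈ -8.13%.

-8.13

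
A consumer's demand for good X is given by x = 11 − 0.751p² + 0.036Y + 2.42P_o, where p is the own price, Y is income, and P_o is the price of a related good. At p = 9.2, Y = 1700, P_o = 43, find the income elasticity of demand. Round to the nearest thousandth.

0.543

Substituting, x = 11 − 0.751(9.2)² + 0.036(1700) + 2.42(43) = 11 − 63.5646 + 61.2 + 104.06 = 112.6954.
∂x/∂Y = +0.036, so E_I = 0.036·(1700/112.6954) ≈ 0.543.
E_I ∈ (0,1): normal good (necessity).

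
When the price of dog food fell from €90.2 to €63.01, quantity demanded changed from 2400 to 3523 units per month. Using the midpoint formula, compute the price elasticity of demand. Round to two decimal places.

-1.07

%ΔQ = (3523 − 2400)/[(2400 + 3523)/2] = 1123/2961.5 ≈ 0.3792.
%Δp = (63.01 − 90.2)/[(90.2 + 63.01)/2] = -27.19/76.605 ≈ -0.3549.
Arc elasticity E = %ΔQ/%Δp ≈ 0.3792/-0.3549 ≈ -1.07.
|E| > 1: demand is elastic over this range.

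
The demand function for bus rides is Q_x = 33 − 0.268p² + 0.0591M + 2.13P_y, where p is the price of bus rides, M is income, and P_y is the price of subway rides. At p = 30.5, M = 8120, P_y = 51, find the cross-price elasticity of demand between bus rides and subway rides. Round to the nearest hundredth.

0.29

At the given point, Q_x = 33 − 0.268(30.5)² + 0.0591(8120) + 2.13(51) = 33 − 249.307 + 479.892 + 108.63 = 372.215.
∂Q_x/∂P_y = +2.13, so E_xy = 2.13·(51/372.215) ≈ 0.29.
E_xy > 0: the goods are substitutes.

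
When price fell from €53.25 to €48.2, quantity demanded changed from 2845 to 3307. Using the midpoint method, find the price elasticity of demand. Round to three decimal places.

-1.509

%ΔQ = (3307 − 2845)/[(2845 + 3307)/2] = 462/3076 ≈ 0.1502.
%Δp = (48.2 − 53.25)/[(53.25 + 48.2)/2] = -5.05/50.725 ≈ -0.0996.
Arc elasticity E = %ΔQ/%Δp ≈ 0.1502/-0.0996 ≈ -1.509.
|E| > 1: demand is elastic over this range.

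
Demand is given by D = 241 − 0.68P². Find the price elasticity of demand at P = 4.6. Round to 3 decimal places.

At P = 4.6, D = 226.6112.
dD/dP = −2·0.68·P = −6.256.
Point elasticity E = (dD/dP)·(P/D) = -6.256 × 4.6/226.6112 ≈ -0.127.
|E| < 1, so demand is inelastic at this price.

-0.127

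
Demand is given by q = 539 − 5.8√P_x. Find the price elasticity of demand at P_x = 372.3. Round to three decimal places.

-0.131

At P_x = 372.3, q = 427.0886.
dq/dP_x = −5.8/(2√P_x) = −5.8/(2·19.2951).
Point elasticity E = (dq/dP_x)·(P_x/q) = -0.1503 × 372.3/427.0886 ≈ -0.131.
|E| < 1, so demand is inelastic at this price.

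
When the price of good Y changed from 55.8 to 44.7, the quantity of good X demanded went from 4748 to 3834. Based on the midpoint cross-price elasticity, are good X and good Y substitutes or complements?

substitutes

%ΔQ_x = (3834 − 4748)/[(4748+3834)/2] = -914/4291 ≈ -0.2130.
%ΔP_y = (44.7 − 55.8)/[(55.8+44.7)/2] ≈ -0.2209.
E_xy = -0.2130/-0.2209 ≈ 0.964.
E_xy > 0, so the goods are substitutes.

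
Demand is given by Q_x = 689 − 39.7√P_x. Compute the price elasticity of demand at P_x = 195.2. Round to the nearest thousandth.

At P_x = 195.2, Q_x = 134.3354.
dQ_x/dP_x = −39.7/(2√P_x) = −39.7/(2·13.9714).
Point elasticity E = (dQ_x/dP_x)·(P_x/Q_x) = -1.4208 × 195.2/134.3354 ≈ -2.064.
|E| > 1, so demand is elastic at this price.

-2.064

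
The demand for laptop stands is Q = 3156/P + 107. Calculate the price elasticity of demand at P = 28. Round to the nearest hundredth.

At P = 28, Q = 219.7143.
dQ/dP = −3156/P² = −4.0255.
Point elasticity E = (dQ/dP)·(P/Q) = -4.0255 × 28/219.7143 ≈ -0.51.
|E| < 1, so demand is inelastic at this price.

-0.51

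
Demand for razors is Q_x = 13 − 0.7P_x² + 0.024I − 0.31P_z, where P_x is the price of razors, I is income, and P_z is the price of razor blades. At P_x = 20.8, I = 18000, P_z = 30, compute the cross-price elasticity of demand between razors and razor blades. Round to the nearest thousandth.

At the given point, Q_x = 13 − 0.7(20.8)² + 0.024(18000) − 0.31(30) = 13 − 302.848 + 432 − 9.3 = 132.852.
∂Q_x/∂P_z = −0.31, so E_xy = -0.31·(30/132.852) ≈ -0.070.
E_xy < 0: the goods are complements.

-0.070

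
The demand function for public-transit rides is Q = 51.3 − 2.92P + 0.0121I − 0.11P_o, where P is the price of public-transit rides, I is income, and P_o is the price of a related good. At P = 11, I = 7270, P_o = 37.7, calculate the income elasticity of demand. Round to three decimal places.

0.854

At the given point, Q = 51.3 − 2.92(11) + 0.0121(7270) − 0.11(37.7) = 51.3 − 32.12 + 87.967 − 4.147 = 103.
∂Q/∂I = +0.0121, so E_I = 0.0121·(7270/103) ≈ 0.854.
E_I ∈ (0,1): normal good (necessity).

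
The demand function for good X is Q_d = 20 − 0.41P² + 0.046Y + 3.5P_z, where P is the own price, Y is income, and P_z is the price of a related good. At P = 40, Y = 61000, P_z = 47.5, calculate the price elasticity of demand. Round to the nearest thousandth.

Evaluating quantity at (P, Y, P_z) gives Q_d = 20 − 0.41(40)² + 0.046(61000) + 3.5(47.5) = 20 − 656 + 2806 + 166.25 = 2336.25.
∂Q_d/∂P = −2·0.41·P = -32.8, so E_p = -32.8·(40/2336.25) ≈ -0.562.
|E_p| < 1: demand is inelastic.

-0.562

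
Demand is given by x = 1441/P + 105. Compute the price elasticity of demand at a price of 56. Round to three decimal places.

At P = 56, x = 130.7321.
dx/dP = −1441/P² = −0.4595.
Point elasticity E = (dx/dP)·(P/x) = -0.4595 × 56/130.7321 ≈ -0.197.
|E| < 1, so demand is inelastic at this price.

-0.197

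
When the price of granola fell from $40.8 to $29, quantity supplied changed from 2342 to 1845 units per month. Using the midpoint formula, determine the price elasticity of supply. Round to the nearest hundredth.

%Δq = (1845 − 2342)/[(2342 + 1845)/2] = -497/2093.5 ≈ -0.2374.
%ΔP = (29 − 40.8)/[(40.8 + 29)/2] = -11.8/34.9 ≈ -0.3381.
Arc elasticity E = %Δq/%ΔP ≈ -0.2374/-0.3381 ≈ 0.70.
|E| < 1: supply is inelastic over this range.

0.70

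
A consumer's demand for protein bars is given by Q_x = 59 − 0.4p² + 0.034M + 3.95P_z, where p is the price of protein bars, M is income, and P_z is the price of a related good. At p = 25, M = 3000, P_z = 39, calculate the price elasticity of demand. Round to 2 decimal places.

At the given point, Q_x = 59 − 0.4(25)² + 0.034(3000) + 3.95(39) = 59 − 250 + 102 + 154.05 = 65.05.
∂Q_x/∂p = −2·0.4·p = -20, so E_p = -20·(25/65.05) ≈ -7.69.
|E_p| > 1: demand is elastic.

-7.69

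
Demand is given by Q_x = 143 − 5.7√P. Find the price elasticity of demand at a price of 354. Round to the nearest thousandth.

At P = 354, Q_x = 35.7551.
dQ_x/dP = −5.7/(2√P) = −5.7/(2·18.8149).
Point elasticity E = (dQ_x/dP)·(P/Q_x) = -0.1515 × 354/35.7551 ≈ -1.500.
|E| > 1, so demand is elastic at this price.

-1.500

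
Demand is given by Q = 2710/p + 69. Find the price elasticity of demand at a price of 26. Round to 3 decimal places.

-0.602

At p = 26, Q = 173.2308.
dQ/dp = −2710/p² = −4.0089.
Point elasticity E = (dQ/dp)·(p/Q) = -4.0089 × 26/173.2308 ≈ -0.602.
|E| < 1, so demand is inelastic at this price.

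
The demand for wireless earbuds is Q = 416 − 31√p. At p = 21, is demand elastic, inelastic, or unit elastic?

At p = 21, Q = 273.9402.
dQ/dp = −31/(2√p) = −31/(2·4.5826).
Point elasticity E = (dQ/dp)·(p/Q) = -3.3824 × 21/273.9402 ≈ -0.259.
|E| ≈ 0.259 < 1, so demand is inelastic.

inelastic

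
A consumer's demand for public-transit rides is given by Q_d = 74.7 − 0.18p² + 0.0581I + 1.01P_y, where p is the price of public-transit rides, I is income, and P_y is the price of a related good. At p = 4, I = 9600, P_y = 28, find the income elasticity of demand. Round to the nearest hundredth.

At the given point, Q_d = 74.7 − 0.18(4)² + 0.0581(9600) + 1.01(28) = 74.7 − 2.88 + 557.76 + 28.28 = 657.86.
∂Q_d/∂I = +0.0581, so E_I = 0.0581·(9600/657.86) ≈ 0.85.
E_I ∈ (0,1): normal good (necessity).

0.85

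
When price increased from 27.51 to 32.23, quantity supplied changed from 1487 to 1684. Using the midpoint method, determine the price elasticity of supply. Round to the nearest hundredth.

0.79

%Δq = (1684 − 1487)/[(1487 + 1684)/2] = 197/1585.5 ≈ 0.1243.
%Δp = (32.23 − 27.51)/[(27.51 + 32.23)/2] = 4.72/29.87 ≈ 0.1580.
Arc elasticity E = %Δq/%Δp ≈ 0.1243/0.1580 ≈ 0.79.
|E| < 1: supply is inelastic over this range.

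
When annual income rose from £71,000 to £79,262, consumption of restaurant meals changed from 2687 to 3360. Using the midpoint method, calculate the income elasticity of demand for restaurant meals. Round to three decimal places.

2.024

%ΔQ = (3360 − 2687)/[(2687+3360)/2] = 673/3023.5 ≈ 0.2226.
%ΔI = (79,262 − 71,000)/[(71,000+79,262)/2] = 8262/75131 ≈ 0.1100.
E_I = %ΔQ/%ΔI ≈ 2.024.
E_I > 1: normal good (luxury).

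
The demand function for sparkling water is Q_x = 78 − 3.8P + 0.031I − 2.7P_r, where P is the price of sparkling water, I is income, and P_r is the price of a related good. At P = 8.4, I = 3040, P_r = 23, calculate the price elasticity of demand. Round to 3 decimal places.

-0.408

At the given point, Q_x = 78 − 3.8(8.4) + 0.031(3040) − 2.7(23) = 78 − 31.92 + 94.24 − 62.1 = 78.22.
∂Q_x/∂P = −3.8, so E_p = (−3.8)·(8.4/78.22) ≈ -0.408.
|E_p| < 1: demand is inelastic.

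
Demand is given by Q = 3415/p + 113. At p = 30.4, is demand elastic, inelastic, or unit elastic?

inelastic

At p = 30.4, Q = 225.3355.
dQ/dp = −3415/p² = −3.6952.
Point elasticity E = (dQ/dp)·(p/Q) = -3.6952 × 30.4/225.3355 ≈ -0.499.
|E| ≈ 0.499 < 1, so demand is inelastic.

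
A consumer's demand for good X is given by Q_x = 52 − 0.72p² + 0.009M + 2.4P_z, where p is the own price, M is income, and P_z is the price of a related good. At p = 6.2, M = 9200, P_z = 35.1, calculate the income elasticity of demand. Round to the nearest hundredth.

Q_x = 52 − 0.72(6.2)² + 0.009(9200) + 2.4(35.1) = 52 − 27.6768 + 82.8 + 84.24 = 191.3632.
∂Q_x/∂M = +0.009, so E_I = 0.009·(9200/191.3632) ≈ 0.43.
E_I ∈ (0,1): normal good (necessity).

0.43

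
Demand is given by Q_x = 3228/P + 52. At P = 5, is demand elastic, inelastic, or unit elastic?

inelastic

At P = 5, Q_x = 697.6.
dQ_x/dP = −3228/P² = −129.12.
Point elasticity E = (dQ_x/dP)·(P/Q_x) = -129.12 × 5/697.6 ≈ -0.925.
|E| ≈ 0.925 < 1, so demand is inelastic.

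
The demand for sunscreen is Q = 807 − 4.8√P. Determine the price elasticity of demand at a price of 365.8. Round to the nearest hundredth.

At P = 365.8, Q = 715.1957.
dQ/dP = −4.8/(2√P) = −4.8/(2·19.1259).
Point elasticity E = (dQ/dP)·(P/Q) = -0.1255 × 365.8/715.1957 ≈ -0.06.
|E| < 1, so demand is inelastic at this price.

-0.06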